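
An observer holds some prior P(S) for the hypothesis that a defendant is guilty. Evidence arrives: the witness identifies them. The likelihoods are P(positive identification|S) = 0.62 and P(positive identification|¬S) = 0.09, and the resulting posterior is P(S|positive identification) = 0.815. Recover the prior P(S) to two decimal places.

P(S) = 0.39

Bayes' rule in odds form gives O(S|E) = O(S)·[P(E|S)/P(E|¬S)], hence O(S) = O(S|E)/LR.
Posterior odds = 0.815/(1−0.815) = 4.4054. LR = 0.62/0.09 = 6.8889.
Prior odds = 4.4054/6.8889 = 0.6395, so P(S) = 0.6395/(1+0.6395) ≈ 0.39.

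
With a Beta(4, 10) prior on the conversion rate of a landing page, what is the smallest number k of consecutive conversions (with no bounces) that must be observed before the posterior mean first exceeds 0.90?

k = 87

After k conversions and 0 bounces the posterior is Beta(4+k, 10), with mean (4+k)/(4+10+k).
Set (4+k)/(14+k) > 0.90 and solve: k > (0.90·14 − 4)/(1 − 0.90) = 86.000.
The smallest integer exceeding 86.000 is 87, and checking k=87: (91)/(101) = 0.9010 > 0.90.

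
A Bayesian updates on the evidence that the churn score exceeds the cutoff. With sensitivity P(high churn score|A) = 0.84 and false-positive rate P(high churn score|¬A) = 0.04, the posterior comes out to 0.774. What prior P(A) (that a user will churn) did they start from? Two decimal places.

P(A) = 0.14

Bayes' rule in odds form gives O(A|E) = O(A)·[P(E|A)/P(E|¬A)], hence O(A) = O(A|E)/LR.
Posterior odds = 0.774/(1−0.774) = 3.4248. LR = 0.84/0.04 = 21.0000.
Prior odds = 3.4248/21.0000 = 0.1631, so P(A) = 0.1631/(1+0.1631) ≈ 0.14.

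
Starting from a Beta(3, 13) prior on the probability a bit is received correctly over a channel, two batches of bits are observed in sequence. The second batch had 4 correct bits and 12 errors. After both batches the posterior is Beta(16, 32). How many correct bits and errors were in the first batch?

Sequential conjugate updates are equivalent to a single update on the pooled data, so total successes = posterior α − prior α and total failures = posterior β − prior β.
Total across both batches: 16−3=13 correct bits, 32−13=19 errors.
Subtract the second batch: 13−4=9 correct bits and 19−12=7 errors.

9 correct bits and 7 errors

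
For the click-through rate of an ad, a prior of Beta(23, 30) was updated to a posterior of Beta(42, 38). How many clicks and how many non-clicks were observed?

Beta is conjugate to the binomial likelihood: posterior = Beta(α+s, β+f).
Match parameters: s=42−23=19, f=38−30=8.

19 clicks and 8 non-clicks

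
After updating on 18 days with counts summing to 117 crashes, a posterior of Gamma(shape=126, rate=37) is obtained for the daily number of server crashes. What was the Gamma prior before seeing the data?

Gamma(shape=9, rate=19)

Gamma–Poisson conjugacy: posterior shape = α + Σxᵢ, posterior rate = β + n.
So α = 126 − 117 = 9 and β = 37 − 18 = 19.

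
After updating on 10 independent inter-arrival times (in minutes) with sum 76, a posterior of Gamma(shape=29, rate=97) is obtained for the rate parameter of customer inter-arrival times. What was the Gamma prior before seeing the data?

For an exponential likelihood with a Gamma(α, β) prior on the rate, n observations with total T give posterior Gamma(α+n, β+T).
So α = 29 − 10 = 19 and β = 97 − 76 = 21.

Gamma(shape=19, rate=21)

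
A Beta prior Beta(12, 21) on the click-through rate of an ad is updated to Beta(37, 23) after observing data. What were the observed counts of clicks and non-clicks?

Beta is conjugate to the binomial likelihood: posterior = Beta(α+s, β+f).
Match parameters: s=37−12=25, f=23−21=2.

25 clicks and 2 non-clicks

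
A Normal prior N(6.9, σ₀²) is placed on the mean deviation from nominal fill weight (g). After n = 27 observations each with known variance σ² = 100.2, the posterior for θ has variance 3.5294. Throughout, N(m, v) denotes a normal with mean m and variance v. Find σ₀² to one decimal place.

For the Normal–Normal model with known σ², precisions add: τ_n = τ₀ + n/σ².
So 1/σ₀² = 1/3.5294 − 27/100.2 = 0.283334 − 0.269461 = 0.013873.
Hence σ₀² = 1/0.013873 ≈ 72.1.

σ₀² = 72.1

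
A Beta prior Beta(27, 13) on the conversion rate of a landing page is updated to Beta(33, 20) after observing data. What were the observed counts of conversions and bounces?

6 conversions and 7 bounces

Beta is conjugate to the binomial likelihood: posterior = Beta(α+s, β+f).
So s = 33 − 27 = 6 and f = 20 − 13 = 7.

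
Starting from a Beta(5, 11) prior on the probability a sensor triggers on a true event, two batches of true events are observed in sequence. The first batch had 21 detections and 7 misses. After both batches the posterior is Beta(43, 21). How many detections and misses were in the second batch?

17 detections and 3 misses

Because Beta–binomial updating is additive in the counts, the combined data contributed (α_post−α_prior, β_post−β_prior) successes and failures.
Total across both batches: 43−5=38 detections, 21−11=10 misses.
Subtract the first batch: 38−21=17 detections and 10−7=3 misses.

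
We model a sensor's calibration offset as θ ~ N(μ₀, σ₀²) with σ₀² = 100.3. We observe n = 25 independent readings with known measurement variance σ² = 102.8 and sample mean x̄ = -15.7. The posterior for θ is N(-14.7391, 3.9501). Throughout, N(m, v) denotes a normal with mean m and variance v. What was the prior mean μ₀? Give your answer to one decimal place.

μ₀ = 8.7

The posterior mean is a precision-weighted average: μ_n = (τ₀μ₀ + τ_data·x̄)/(τ₀+τ_data), with τ₀=1/σ₀² and τ_data=n/σ².
Here τ₀ = 1/100.3 = 0.009970 and τ_data = 25/102.8 = 0.243191, so τ_n = 0.253161.
Rearranging for μ₀: μ₀ = (μ_n·τ_n − τ_data·x̄)/τ₀ = (-14.7391·0.253161 − 0.243191·-15.7) / 0.009970 = 0.086733/0.009970 ≈ 8.7.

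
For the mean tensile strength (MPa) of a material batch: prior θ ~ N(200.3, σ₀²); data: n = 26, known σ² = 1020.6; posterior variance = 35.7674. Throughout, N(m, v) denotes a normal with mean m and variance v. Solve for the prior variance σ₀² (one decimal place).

For the Normal–Normal model with known σ², precisions add: τ_n = τ₀ + n/σ².
So 1/σ₀² = 1/35.7674 − 26/1020.6 = 0.027958 − 0.025475 = 0.002483.
Hence σ₀² = 1/0.002483 ≈ 402.7.

σ₀² = 402.7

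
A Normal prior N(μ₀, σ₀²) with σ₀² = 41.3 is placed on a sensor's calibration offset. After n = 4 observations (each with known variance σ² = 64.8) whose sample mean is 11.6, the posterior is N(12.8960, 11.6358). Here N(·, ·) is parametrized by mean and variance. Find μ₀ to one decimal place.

The posterior mean is a precision-weighted average: μ_n = (τ₀μ₀ + τ_data·x̄)/(τ₀+τ_data), with τ₀=1/σ₀² and τ_data=n/σ².
Here τ₀ = 1/41.3 = 0.024213 and τ_data = 4/64.8 = 0.061728, so τ_n = 0.085941.
Rearranging for μ₀: μ₀ = (μ_n·τ_n − τ_data·x̄)/τ₀ = (12.8960·0.085941 − 0.061728·11.6) / 0.024213 = 0.392250/0.024213 ≈ 16.2.

μ₀ = 16.2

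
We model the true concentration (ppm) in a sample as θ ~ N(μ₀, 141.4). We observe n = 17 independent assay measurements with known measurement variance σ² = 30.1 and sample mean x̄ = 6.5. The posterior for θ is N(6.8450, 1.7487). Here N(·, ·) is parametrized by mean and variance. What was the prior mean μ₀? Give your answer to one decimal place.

With known observation variance, the Normal–Normal posterior has precision τ_n = τ₀ + n/σ² and mean μ_n = (τ₀μ₀ + (n/σ²)x̄)/τ_n.
Here τ₀ = 1/141.4 = 0.007072 and τ_data = 17/30.1 = 0.564784, so τ_n = 0.571856.
Rearranging for μ₀: μ₀ = (μ_n·τ_n − τ_data·x̄)/τ₀ = (6.8450·0.571856 − 0.564784·6.5) / 0.007072 = 0.243258/0.007072 ≈ 34.4.

μ₀ = 34.4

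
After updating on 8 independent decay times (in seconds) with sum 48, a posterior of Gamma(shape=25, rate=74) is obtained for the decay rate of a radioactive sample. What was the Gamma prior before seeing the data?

Gamma–exponential conjugacy: posterior shape = α + n, posterior rate = β + Σtᵢ.
So α = 25 − 8 = 17 and β = 74 − 48 = 26.

Gamma(shape=17, rate=26)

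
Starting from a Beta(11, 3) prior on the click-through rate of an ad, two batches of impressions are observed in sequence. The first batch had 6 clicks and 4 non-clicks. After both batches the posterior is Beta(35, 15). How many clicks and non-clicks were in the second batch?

18 clicks and 8 non-clicks

Because Beta–binomial updating is additive in the counts, the combined data contributed (α_post−α_prior, β_post−β_prior) successes and failures.
Total across both batches: 35−11=24 clicks, 15−3=12 non-clicks.
Subtract the first batch: 24−6=18 clicks and 12−4=8 non-clicks.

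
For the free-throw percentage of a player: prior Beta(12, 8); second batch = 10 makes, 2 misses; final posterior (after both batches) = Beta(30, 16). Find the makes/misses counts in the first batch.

8 makes and 6 misses

Because Beta–binomial updating is additive in the counts, the combined data contributed (α_post−α_prior, β_post−β_prior) successes and failures.
Total across both batches: 30−12=18 makes, 16−8=8 misses.
Subtract the second batch: 18−10=8 makes and 8−2=6 misses.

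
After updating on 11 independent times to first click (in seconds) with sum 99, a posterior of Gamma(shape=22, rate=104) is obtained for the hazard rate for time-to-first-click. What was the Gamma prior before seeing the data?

For an exponential likelihood with a Gamma(α, β) prior on the rate, n observations with total T give posterior Gamma(α+n, β+T).
So α = 22 − 11 = 11 and β = 104 − 99 = 5.

Gamma(shape=11, rate=5)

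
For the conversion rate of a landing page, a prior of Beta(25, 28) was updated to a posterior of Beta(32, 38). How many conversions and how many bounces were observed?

7 conversions and 10 bounces

Beta is conjugate to the binomial likelihood: posterior = Beta(a+s, b+f).
So s = 32 − 25 = 7 and f = 38 − 28 = 10.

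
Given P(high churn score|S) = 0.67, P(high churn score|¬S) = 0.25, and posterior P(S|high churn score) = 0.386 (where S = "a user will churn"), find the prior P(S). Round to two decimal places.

P(S) = 0.19

In odds form, posterior odds = prior odds × likelihood ratio, so prior odds = posterior odds ÷ LR.
Posterior odds = 0.386/(1−0.386) = 0.6287. LR = 0.67/0.25 = 2.6800.
Prior odds = 0.6287/2.6800 = 0.2346, so P(S) = 0.2346/(1+0.2346) ≈ 0.19.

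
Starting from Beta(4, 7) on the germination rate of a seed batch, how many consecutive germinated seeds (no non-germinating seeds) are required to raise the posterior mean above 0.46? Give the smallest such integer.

k = 2

After k germinated seeds and 0 non-germinating seeds the posterior is Beta(4+k, 7), with mean (4+k)/(4+7+k).
Set (4+k)/(11+k) > 0.46 and solve: k > (0.46·11 − 4)/(1 − 0.46) = 1.963.
The smallest integer exceeding 1.963 is 2.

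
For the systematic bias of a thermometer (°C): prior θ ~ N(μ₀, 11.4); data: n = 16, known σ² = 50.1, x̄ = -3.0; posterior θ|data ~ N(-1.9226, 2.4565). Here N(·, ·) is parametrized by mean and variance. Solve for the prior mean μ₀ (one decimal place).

The posterior mean is a precision-weighted average: μ_n = (τ₀μ₀ + τ_data·x̄)/(τ₀+τ_data), with τ₀=1/σ₀² and τ_data=n/σ².
Here τ₀ = 1/11.4 = 0.087719 and τ_data = 16/50.1 = 0.319361, so τ_n = 0.407080.
Rearranging for μ₀: μ₀ = (μ_n·τ_n − τ_data·x̄)/τ₀ = (-1.9226·0.407080 − 0.319361·-3.0) / 0.087719 = 0.175431/0.087719 ≈ 2.0.

μ₀ = 2.0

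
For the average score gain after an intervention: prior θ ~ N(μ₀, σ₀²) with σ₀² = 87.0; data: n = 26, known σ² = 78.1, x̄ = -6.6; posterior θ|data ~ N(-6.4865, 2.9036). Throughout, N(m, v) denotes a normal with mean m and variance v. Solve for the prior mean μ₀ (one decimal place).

The posterior mean is a precision-weighted average: μ_n = (τ₀μ₀ + τ_data·x̄)/(τ₀+τ_data), with τ₀=1/σ₀² and τ_data=n/σ².
Here τ₀ = 1/87.0 = 0.011494 and τ_data = 26/78.1 = 0.332907, so τ_n = 0.344401.
Rearranging for μ₀: μ₀ = (μ_n·τ_n − τ_data·x̄)/τ₀ = (-6.4865·0.344401 − 0.332907·-6.6) / 0.011494 = -0.036771/0.011494 ≈ -3.2.

μ₀ = -3.2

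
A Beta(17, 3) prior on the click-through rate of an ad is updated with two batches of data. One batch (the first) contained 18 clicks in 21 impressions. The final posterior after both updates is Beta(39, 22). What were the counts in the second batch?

Sequential conjugate updates are equivalent to a single update on the pooled data, so total successes = posterior α − prior α and total failures = posterior β − prior β.
Total across both batches: 39−17=22 clicks, 22−3=19 non-clicks.
Subtract the first batch: 22−18=4 clicks and 19−3=16 non-clicks.

4 clicks and 16 non-clicks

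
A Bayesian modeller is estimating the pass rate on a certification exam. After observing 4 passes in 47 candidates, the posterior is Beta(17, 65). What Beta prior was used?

Beta(13, 22)

Under Beta–binomial conjugacy the posterior parameters are (α+s, β+f).
Subtract the data counts: 17−4=13, 65−43=22.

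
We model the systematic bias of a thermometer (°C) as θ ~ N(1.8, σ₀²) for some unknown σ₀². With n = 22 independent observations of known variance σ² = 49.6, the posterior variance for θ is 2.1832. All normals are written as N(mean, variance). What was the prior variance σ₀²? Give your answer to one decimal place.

σ₀² = 69.0

For the Normal–Normal model with known σ², precisions add: τ_n = τ₀ + n/σ².
So 1/σ₀² = 1/2.1832 − 22/49.6 = 0.458043 − 0.443548 = 0.014495.
Hence σ₀² = 1/0.014495 ≈ 69.0.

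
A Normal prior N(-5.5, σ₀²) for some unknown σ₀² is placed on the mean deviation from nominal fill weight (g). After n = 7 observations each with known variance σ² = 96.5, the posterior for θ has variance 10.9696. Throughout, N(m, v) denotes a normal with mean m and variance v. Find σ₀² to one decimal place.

σ₀² = 53.7

Posterior precision equals prior precision plus data precision: 1/σ_n² = 1/σ₀² + n/σ².
So 1/σ₀² = 1/10.9696 − 7/96.5 = 0.091161 − 0.072539 = 0.018622.
Hence σ₀² = 1/0.018622 ≈ 53.7.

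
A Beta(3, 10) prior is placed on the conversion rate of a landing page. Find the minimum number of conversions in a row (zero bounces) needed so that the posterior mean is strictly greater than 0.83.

After k conversions and 0 bounces the posterior is Beta(3+k, 10), with mean (3+k)/(3+10+k).
Set (3+k)/(13+k) > 0.83 and solve: k > (0.83·13 − 3)/(1 − 0.83) = 45.824.
The smallest integer exceeding 45.824 is 46, and checking k=46: (49)/(59) = 0.8305 > 0.83.

k = 46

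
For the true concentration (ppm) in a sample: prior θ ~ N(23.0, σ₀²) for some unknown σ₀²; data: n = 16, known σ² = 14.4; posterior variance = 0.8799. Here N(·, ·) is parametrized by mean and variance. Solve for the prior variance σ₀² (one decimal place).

σ₀² = 39.4

For the Normal–Normal model with known σ², precisions add: τ_n = τ₀ + n/σ².
So 1/σ₀² = 1/0.8799 − 16/14.4 = 1.136493 − 1.111111 = 0.025382.
Hence σ₀² = 1/0.025382 ≈ 39.4.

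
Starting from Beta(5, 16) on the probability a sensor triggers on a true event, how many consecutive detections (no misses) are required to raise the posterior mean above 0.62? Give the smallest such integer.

After k detections and 0 misses the posterior is Beta(5+k, 16), with mean (5+k)/(5+16+k).
Set (5+k)/(21+k) > 0.62 and solve: k > (0.62·21 − 5)/(1 − 0.62) = 21.105.
The smallest integer exceeding 21.105 is 22, and checking k=22: (27)/(43) = 0.6279 > 0.62.

k = 22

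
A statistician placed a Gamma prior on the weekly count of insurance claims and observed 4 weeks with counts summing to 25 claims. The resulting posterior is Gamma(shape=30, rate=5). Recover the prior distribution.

Gamma–Poisson conjugacy: posterior shape = α + Σxᵢ, posterior rate = β + n.
So α = 30 − 25 = 5 and β = 5 − 4 = 1.

Gamma(shape=5, rate=1)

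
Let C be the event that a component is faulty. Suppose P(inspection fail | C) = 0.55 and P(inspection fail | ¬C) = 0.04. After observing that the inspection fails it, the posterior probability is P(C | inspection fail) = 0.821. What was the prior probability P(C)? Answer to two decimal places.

P(C) = 0.25

Bayes' rule in odds form gives O(C|E) = O(C)·[P(E|C)/P(E|¬C)], hence O(C) = O(C|E)/LR.
Posterior odds = 0.821/(1−0.821) = 4.5866. LR = 0.55/0.04 = 13.7500.
Prior odds = 4.5866/13.7500 = 0.3336, so P(C) = 0.3336/(1+0.3336) ≈ 0.25.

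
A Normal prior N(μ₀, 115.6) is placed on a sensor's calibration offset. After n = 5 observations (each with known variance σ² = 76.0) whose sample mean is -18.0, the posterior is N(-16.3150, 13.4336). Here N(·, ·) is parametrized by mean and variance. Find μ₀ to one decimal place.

With known observation variance, the Normal–Normal posterior has precision τ_n = τ₀ + n/σ² and mean μ_n = (τ₀μ₀ + (n/σ²)x̄)/τ_n.
Here τ₀ = 1/115.6 = 0.008651 and τ_data = 5/76.0 = 0.065789, so τ_n = 0.074440.
Rearranging for μ₀: μ₀ = (μ_n·τ_n − τ_data·x̄)/τ₀ = (-16.3150·0.074440 − 0.065789·-18.0) / 0.008651 = -0.030287/0.008651 ≈ -3.5.

μ₀ = -3.5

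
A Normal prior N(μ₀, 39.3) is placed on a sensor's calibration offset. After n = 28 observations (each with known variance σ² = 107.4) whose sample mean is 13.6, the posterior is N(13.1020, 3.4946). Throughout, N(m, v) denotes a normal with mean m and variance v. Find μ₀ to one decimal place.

With known observation variance, the Normal–Normal posterior has precision τ_n = τ₀ + n/σ² and mean μ_n = (τ₀μ₀ + (n/σ²)x̄)/τ_n.
Here τ₀ = 1/39.3 = 0.025445 and τ_data = 28/107.4 = 0.260708, so τ_n = 0.286153.
Rearranging for μ₀: μ₀ = (μ_n·τ_n − τ_data·x̄)/τ₀ = (13.1020·0.286153 − 0.260708·13.6) / 0.025445 = 0.203548/0.025445 ≈ 8.0.

μ₀ = 8.0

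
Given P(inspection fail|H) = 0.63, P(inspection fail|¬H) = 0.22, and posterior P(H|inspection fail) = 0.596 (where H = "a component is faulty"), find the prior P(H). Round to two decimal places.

P(H) = 0.34

Bayes' rule in odds form gives O(H|E) = O(H)·[P(E|H)/P(E|¬H)], hence O(H) = O(H|E)/LR.
Posterior odds = 0.596/(1−0.596) = 1.4752. LR = 0.63/0.22 = 2.8636.
Prior odds = 1.4752/2.8636 = 0.5152, so P(H) = 0.5152/(1+0.5152) ≈ 0.34.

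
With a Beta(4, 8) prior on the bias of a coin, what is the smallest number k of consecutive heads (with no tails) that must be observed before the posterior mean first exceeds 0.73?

k = 18

After k heads and 0 tails the posterior is Beta(4+k, 8), with mean (4+k)/(4+8+k).
Set (4+k)/(12+k) > 0.73 and solve: k > (0.73·12 − 4)/(1 − 0.73) = 17.630.
The smallest integer exceeding 17.630 is 18, and checking k=18: (22)/(30) = 0.7333 > 0.73.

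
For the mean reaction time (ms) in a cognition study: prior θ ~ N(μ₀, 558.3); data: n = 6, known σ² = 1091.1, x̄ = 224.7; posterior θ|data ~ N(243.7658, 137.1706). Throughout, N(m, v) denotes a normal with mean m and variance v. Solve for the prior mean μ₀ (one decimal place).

The posterior mean is a precision-weighted average: μ_n = (τ₀μ₀ + τ_data·x̄)/(τ₀+τ_data), with τ₀=1/σ₀² and τ_data=n/σ².
Here τ₀ = 1/558.3 = 0.001791 and τ_data = 6/1091.1 = 0.005499, so τ_n = 0.007290.
Rearranging for μ₀: μ₀ = (μ_n·τ_n − τ_data·x̄)/τ₀ = (243.7658·0.007290 − 0.005499·224.7) / 0.001791 = 0.541427/0.001791 ≈ 302.3.

μ₀ = 302.3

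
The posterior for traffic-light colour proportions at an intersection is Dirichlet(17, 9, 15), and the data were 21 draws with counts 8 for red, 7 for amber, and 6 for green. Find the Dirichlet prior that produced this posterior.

Dirichlet(9, 2, 9)

For a Dirichlet(α) prior with multinomial counts c, the posterior is Dirichlet(α + c) componentwise.
Subtract each count from the matching posterior parameter: 17−8=9, 9−7=2, 15−6=9.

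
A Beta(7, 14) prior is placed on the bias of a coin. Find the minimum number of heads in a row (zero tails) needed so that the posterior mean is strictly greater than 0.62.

After k heads and 0 tails the posterior is Beta(7+k, 14), with mean (7+k)/(7+14+k).
Set (7+k)/(21+k) > 0.62 and solve: k > (0.62·21 − 7)/(1 − 0.62) = 15.842.
The smallest integer exceeding 15.842 is 16.

k = 16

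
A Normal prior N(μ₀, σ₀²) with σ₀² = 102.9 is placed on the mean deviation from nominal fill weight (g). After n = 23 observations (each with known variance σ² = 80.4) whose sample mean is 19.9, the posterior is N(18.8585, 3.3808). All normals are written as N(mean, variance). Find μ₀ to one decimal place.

μ₀ = -11.8

With known observation variance, the Normal–Normal posterior has precision τ_n = τ₀ + n/σ² and mean μ_n = (τ₀μ₀ + (n/σ²)x̄)/τ_n.
Here τ₀ = 1/102.9 = 0.009718 and τ_data = 23/80.4 = 0.286070, so τ_n = 0.295788.
Rearranging for μ₀: μ₀ = (μ_n·τ_n − τ_data·x̄)/τ₀ = (18.8585·0.295788 − 0.286070·19.9) / 0.009718 = -0.114675/0.009718 ≈ -11.8.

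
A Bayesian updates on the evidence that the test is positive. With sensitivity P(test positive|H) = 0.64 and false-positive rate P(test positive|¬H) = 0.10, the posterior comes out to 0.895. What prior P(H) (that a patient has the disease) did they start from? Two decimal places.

P(H) = 0.57

In odds form, posterior odds = prior odds × likelihood ratio, so prior odds = posterior odds ÷ LR.
Posterior odds = 0.895/(1−0.895) = 8.5238. LR = 0.64/0.10 = 6.4000.
Prior odds = 8.5238/6.4000 = 1.3318, so P(H) = 1.3318/(1+1.3318) ≈ 0.57.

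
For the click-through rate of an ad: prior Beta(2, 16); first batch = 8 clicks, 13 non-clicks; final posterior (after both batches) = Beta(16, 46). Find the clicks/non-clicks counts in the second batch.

6 clicks and 17 non-clicks

Sequential conjugate updates are equivalent to a single update on the pooled data, so total successes = posterior α − prior α and total failures = posterior β − prior β.
Total across both batches: 16−2=14 clicks, 46−16=30 non-clicks.
Subtract the first batch: 14−8=6 clicks and 30−13=17 non-clicks.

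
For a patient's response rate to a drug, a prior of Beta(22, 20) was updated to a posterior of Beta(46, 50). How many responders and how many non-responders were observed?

Under Beta–binomial conjugacy the posterior parameters are (a+s, b+f).
Match parameters: s=46−22=24, f=50−20=30.

24 responders and 30 non-responders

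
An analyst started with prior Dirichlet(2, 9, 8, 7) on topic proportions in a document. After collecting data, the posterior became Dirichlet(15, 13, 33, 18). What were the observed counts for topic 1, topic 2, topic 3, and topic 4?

For a Dirichlet(α) prior with multinomial counts c, the posterior is Dirichlet(α + c) componentwise.
Counts are posterior − prior componentwise: 15−2=13, 13−9=4, 33−8=25, 18−7=11.

counts (13, 4, 25, 11)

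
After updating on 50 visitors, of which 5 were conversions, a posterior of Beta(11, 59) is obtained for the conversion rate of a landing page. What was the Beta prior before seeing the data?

Under Beta–binomial conjugacy the posterior parameters are (a+s, b+f).
Subtract the data counts: 11−5=6, 59−45=14.

Beta(6, 14)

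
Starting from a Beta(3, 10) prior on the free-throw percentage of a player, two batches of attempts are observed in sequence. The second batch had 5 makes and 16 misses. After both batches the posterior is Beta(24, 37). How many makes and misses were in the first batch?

16 makes and 11 misses

Because Beta–binomial updating is additive in the counts, the combined data contributed (α_post−α_prior, β_post−β_prior) successes and failures.
Total across both batches: 24−3=21 makes, 37−10=27 misses.
Subtract the second batch: 21−5=16 makes and 27−16=11 misses.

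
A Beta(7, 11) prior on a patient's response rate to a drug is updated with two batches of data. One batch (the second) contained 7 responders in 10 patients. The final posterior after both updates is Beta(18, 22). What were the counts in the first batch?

Because Beta–binomial updating is additive in the counts, the combined data contributed (α_post−α_prior, β_post−β_prior) successes and failures.
Total across both batches: 18−7=11 responders, 22−11=11 non-responders.
Subtract the second batch: 11−7=4 responders and 11−3=8 non-responders.

4 responders and 8 non-responders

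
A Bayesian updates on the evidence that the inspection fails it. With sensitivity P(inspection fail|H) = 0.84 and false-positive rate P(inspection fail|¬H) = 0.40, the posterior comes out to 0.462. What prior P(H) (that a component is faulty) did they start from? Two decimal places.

Bayes' rule in odds form gives O(H|E) = O(H)·[P(E|H)/P(E|¬H)], hence O(H) = O(H|E)/LR.
Posterior odds = 0.462/(1−0.462) = 0.8587. LR = 0.84/0.40 = 2.1000.
Prior odds = 0.8587/2.1000 = 0.4089, so P(H) = 0.4089/(1+0.4089) ≈ 0.29.

P(H) = 0.29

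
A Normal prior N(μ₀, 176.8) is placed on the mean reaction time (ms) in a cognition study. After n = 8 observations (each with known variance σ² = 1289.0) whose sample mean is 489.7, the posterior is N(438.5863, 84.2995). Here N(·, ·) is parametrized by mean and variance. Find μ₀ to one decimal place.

The posterior mean is a precision-weighted average: μ_n = (τ₀μ₀ + τ_data·x̄)/(τ₀+τ_data), with τ₀=1/σ₀² and τ_data=n/σ².
Here τ₀ = 1/176.8 = 0.005656 and τ_data = 8/1289.0 = 0.006206, so τ_n = 0.011862.
Rearranging for μ₀: μ₀ = (μ_n·τ_n − τ_data·x̄)/τ₀ = (438.5863·0.011862 − 0.006206·489.7) / 0.005656 = 2.163432/0.005656 ≈ 382.5.

μ₀ = 382.5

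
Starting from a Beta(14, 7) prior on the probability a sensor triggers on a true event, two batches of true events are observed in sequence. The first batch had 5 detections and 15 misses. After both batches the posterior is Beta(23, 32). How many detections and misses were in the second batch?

4 detections and 10 misses

Sequential conjugate updates are equivalent to a single update on the pooled data, so total successes = posterior α − prior α and total failures = posterior β − prior β.
Total across both batches: 23−14=9 detections, 32−7=25 misses.
Subtract the first batch: 9−5=4 detections and 25−15=10 misses.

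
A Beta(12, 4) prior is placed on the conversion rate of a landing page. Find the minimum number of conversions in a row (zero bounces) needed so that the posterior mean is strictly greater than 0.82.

After k conversions and 0 bounces the posterior is Beta(12+k, 4), with mean (12+k)/(12+4+k).
Set (12+k)/(16+k) > 0.82 and solve: k > (0.82·16 − 12)/(1 − 0.82) = 6.222.
The smallest integer exceeding 6.222 is 7.

k = 7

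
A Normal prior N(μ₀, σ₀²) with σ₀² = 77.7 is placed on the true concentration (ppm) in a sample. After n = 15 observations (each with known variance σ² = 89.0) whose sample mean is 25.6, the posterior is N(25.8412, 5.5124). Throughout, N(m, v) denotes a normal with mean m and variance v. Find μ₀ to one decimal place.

The posterior mean is a precision-weighted average: μ_n = (τ₀μ₀ + τ_data·x̄)/(τ₀+τ_data), with τ₀=1/σ₀² and τ_data=n/σ².
Here τ₀ = 1/77.7 = 0.012870 and τ_data = 15/89.0 = 0.168539, so τ_n = 0.181409.
Rearranging for μ₀: μ₀ = (μ_n·τ_n − τ_data·x̄)/τ₀ = (25.8412·0.181409 − 0.168539·25.6) / 0.012870 = 0.373228/0.012870 ≈ 29.0.

μ₀ = 29.0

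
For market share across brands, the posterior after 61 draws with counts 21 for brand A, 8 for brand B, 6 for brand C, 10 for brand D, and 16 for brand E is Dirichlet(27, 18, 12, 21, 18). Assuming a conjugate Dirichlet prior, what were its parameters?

For a Dirichlet(α) prior with multinomial counts c, the posterior is Dirichlet(α + c) componentwise.
Subtract each count from the matching posterior parameter: 27−21=6, 18−8=10, 12−6=6, 21−10=11, 18−16=2.

Dirichlet(6, 10, 6, 11, 2)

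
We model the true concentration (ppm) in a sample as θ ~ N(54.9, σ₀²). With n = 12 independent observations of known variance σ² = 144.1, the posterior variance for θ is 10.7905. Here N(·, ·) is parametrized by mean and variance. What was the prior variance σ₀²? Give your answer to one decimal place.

For the Normal–Normal model with known σ², precisions add: τ_n = τ₀ + n/σ².
So 1/σ₀² = 1/10.7905 − 12/144.1 = 0.092674 − 0.083276 = 0.009398.
Hence σ₀² = 1/0.009398 ≈ 106.4.

σ₀² = 106.4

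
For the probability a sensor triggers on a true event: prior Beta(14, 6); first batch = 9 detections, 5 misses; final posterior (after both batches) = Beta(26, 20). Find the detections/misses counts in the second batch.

3 detections and 9 misses

Sequential conjugate updates are equivalent to a single update on the pooled data, so total successes = posterior α − prior α and total failures = posterior β − prior β.
Total across both batches: 26−14=12 detections, 20−6=14 misses.
Subtract the first batch: 12−9=3 detections and 14−5=9 misses.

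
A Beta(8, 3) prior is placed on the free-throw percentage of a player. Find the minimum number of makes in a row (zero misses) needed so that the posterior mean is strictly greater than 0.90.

After k makes and 0 misses the posterior is Beta(8+k, 3), with mean (8+k)/(8+3+k).
Set (8+k)/(11+k) > 0.90 and solve: k > (0.90·11 − 8)/(1 − 0.90) = 19.000.
The smallest integer exceeding 19.000 is 20.

k = 20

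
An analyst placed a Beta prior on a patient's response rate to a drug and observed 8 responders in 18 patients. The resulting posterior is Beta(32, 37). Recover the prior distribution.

A Beta(a, b) prior with s successes and f failures in binomial data gives a Beta(a+s, b+f) posterior.
Subtract the data counts: 32−8=24, 37−10=27.

Beta(24, 27)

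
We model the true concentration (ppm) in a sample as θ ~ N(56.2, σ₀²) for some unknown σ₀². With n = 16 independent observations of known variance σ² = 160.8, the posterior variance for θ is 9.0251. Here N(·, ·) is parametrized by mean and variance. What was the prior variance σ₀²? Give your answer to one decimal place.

σ₀² = 88.5

Posterior precision equals prior precision plus data precision: 1/σ_n² = 1/σ₀² + n/σ².
So 1/σ₀² = 1/9.0251 − 16/160.8 = 0.110802 − 0.099502 = 0.011300.
Hence σ₀² = 1/0.011300 ≈ 88.5.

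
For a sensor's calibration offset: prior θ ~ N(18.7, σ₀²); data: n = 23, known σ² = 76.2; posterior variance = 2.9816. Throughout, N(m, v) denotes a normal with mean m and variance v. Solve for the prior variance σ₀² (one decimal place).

For the Normal–Normal model with known σ², precisions add: τ_n = τ₀ + n/σ².
So 1/σ₀² = 1/2.9816 − 23/76.2 = 0.335390 − 0.301837 = 0.033553.
Hence σ₀² = 1/0.033553 ≈ 29.8.

σ₀² = 29.8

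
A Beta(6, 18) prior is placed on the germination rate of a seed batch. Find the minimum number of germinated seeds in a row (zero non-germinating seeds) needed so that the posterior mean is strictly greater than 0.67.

After k germinated seeds and 0 non-germinating seeds the posterior is Beta(6+k, 18), with mean (6+k)/(6+18+k).
Set (6+k)/(24+k) > 0.67 and solve: k > (0.67·24 − 6)/(1 − 0.67) = 30.545.
The smallest integer exceeding 30.545 is 31, and checking k=31: (37)/(55) = 0.6727 > 0.67.

k = 31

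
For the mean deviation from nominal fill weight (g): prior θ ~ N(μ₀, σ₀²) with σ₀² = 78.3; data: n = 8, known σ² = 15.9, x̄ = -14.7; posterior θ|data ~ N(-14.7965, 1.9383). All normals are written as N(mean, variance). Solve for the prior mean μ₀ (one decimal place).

The posterior mean is a precision-weighted average: μ_n = (τ₀μ₀ + τ_data·x̄)/(τ₀+τ_data), with τ₀=1/σ₀² and τ_data=n/σ².
Here τ₀ = 1/78.3 = 0.012771 and τ_data = 8/15.9 = 0.503145, so τ_n = 0.515916.
Rearranging for μ₀: μ₀ = (μ_n·τ_n − τ_data·x̄)/τ₀ = (-14.7965·0.515916 − 0.503145·-14.7) / 0.012771 = -0.237520/0.012771 ≈ -18.6.

μ₀ = -18.6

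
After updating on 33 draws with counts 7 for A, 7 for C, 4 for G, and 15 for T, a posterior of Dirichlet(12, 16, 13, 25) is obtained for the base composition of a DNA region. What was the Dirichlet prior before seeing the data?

Dirichlet(5, 9, 9, 10)

For a Dirichlet(α) prior with multinomial counts c, the posterior is Dirichlet(α + c) componentwise.
Subtract each count from the matching posterior parameter: 12−7=5, 16−7=9, 13−4=9, 25−15=10.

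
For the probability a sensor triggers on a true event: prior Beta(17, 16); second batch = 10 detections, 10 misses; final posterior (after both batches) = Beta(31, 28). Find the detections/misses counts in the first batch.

Sequential conjugate updates are equivalent to a single update on the pooled data, so total successes = posterior α − prior α and total failures = posterior β − prior β.
Total across both batches: 31−17=14 detections, 28−16=12 misses.
Subtract the second batch: 14−10=4 detections and 12−10=2 misses.

4 detections and 2 misses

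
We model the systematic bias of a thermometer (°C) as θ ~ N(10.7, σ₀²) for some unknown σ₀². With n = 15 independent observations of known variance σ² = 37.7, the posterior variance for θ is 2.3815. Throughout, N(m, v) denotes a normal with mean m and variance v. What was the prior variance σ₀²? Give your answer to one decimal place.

σ₀² = 45.4

Posterior precision equals prior precision plus data precision: 1/σ_n² = 1/σ₀² + n/σ².
So 1/σ₀² = 1/2.3815 − 15/37.7 = 0.419903 − 0.397878 = 0.022025.
Hence σ₀² = 1/0.022025 ≈ 45.4.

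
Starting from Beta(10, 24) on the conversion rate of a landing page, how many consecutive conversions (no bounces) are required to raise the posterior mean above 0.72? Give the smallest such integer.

k = 52

After k conversions and 0 bounces the posterior is Beta(10+k, 24), with mean (10+k)/(10+24+k).
Set (10+k)/(34+k) > 0.72 and solve: k > (0.72·34 − 10)/(1 − 0.72) = 51.714.
The smallest integer exceeding 51.714 is 52, and checking k=52: (62)/(86) = 0.7209 > 0.72.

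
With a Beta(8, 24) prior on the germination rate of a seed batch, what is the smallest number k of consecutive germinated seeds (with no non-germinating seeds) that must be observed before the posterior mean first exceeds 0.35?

k = 5

After k germinated seeds and 0 non-germinating seeds the posterior is Beta(8+k, 24), with mean (8+k)/(8+24+k).
Set (8+k)/(32+k) > 0.35 and solve: k > (0.35·32 − 8)/(1 − 0.35) = 4.923.
The smallest integer exceeding 4.923 is 5.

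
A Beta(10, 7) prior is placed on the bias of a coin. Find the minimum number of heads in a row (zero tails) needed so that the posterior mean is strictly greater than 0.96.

k = 159

After k heads and 0 tails the posterior is Beta(10+k, 7), with mean (10+k)/(10+7+k).
Set (10+k)/(17+k) > 0.96 and solve: k > (0.96·17 − 10)/(1 − 0.96) = 158.000.
The smallest integer exceeding 158.000 is 159.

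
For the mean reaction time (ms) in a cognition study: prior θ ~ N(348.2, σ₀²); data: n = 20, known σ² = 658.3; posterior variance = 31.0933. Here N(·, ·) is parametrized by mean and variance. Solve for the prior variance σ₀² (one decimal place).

σ₀² = 561.8

Posterior precision equals prior precision plus data precision: 1/σ_n² = 1/σ₀² + n/σ².
So 1/σ₀² = 1/31.0933 − 20/658.3 = 0.032161 − 0.030381 = 0.001780.
Hence σ₀² = 1/0.001780 ≈ 561.8.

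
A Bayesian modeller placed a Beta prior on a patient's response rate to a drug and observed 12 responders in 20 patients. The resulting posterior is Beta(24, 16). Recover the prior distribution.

Beta is conjugate to the binomial likelihood: posterior = Beta(α+s, β+f).
So α = 24 − 12 = 12 and β = 16 − 8 = 8.

Beta(12, 8)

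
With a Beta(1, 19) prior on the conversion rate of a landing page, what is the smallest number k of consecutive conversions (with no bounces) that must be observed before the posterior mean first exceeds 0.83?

k = 92

After k conversions and 0 bounces the posterior is Beta(1+k, 19), with mean (1+k)/(1+19+k).
Set (1+k)/(20+k) > 0.83 and solve: k > (0.83·20 − 1)/(1 − 0.83) = 91.765.
The smallest integer exceeding 91.765 is 92.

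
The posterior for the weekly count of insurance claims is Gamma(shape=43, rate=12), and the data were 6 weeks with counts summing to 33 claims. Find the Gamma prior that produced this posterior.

Gamma(shape=10, rate=6)

Gamma–Poisson conjugacy: posterior shape = α + Σxᵢ, posterior rate = β + n.
So α = 43 − 33 = 10 and β = 12 − 6 = 6.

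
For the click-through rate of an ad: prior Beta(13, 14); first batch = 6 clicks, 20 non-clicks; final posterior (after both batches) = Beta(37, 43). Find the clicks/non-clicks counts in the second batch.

Sequential conjugate updates are equivalent to a single update on the pooled data, so total successes = posterior α − prior α and total failures = posterior β − prior β.
Total across both batches: 37−13=24 clicks, 43−14=29 non-clicks.
Subtract the first batch: 24−6=18 clicks and 29−20=9 non-clicks.

18 clicks and 9 non-clicks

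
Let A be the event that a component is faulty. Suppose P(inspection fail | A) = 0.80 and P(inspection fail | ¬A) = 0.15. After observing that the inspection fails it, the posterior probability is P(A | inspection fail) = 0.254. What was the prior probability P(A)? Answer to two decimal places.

Bayes' rule in odds form gives O(A|E) = O(A)·[P(E|A)/P(E|¬A)], hence O(A) = O(A|E)/LR.
Posterior odds = 0.254/(1−0.254) = 0.3405. LR = 0.80/0.15 = 5.3333.
Prior odds = 0.3405/5.3333 = 0.0638, so P(A) = 0.0638/(1+0.0638) ≈ 0.06.

P(A) = 0.06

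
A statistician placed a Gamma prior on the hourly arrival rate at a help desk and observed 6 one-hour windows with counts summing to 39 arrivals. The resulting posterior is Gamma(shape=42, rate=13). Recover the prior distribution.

Gamma(shape=3, rate=7)

A Gamma(α, β) prior (rate parametrization) on a Poisson rate with n observations summing to S gives posterior Gamma(α+S, β+n).
So α = 42 − 39 = 3 and β = 13 − 6 = 7.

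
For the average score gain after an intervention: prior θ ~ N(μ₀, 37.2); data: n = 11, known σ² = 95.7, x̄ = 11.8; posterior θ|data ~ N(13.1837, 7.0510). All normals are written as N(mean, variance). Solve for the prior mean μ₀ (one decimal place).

The posterior mean is a precision-weighted average: μ_n = (τ₀μ₀ + τ_data·x̄)/(τ₀+τ_data), with τ₀=1/σ₀² and τ_data=n/σ².
Here τ₀ = 1/37.2 = 0.026882 and τ_data = 11/95.7 = 0.114943, so τ_n = 0.141825.
Rearranging for μ₀: μ₀ = (μ_n·τ_n − τ_data·x̄)/τ₀ = (13.1837·0.141825 − 0.114943·11.8) / 0.026882 = 0.513451/0.026882 ≈ 19.1.

μ₀ = 19.1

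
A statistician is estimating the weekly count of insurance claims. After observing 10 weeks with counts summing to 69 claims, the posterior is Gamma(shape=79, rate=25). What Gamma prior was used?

A Gamma(α, β) prior (rate parametrization) on a Poisson rate with n observations summing to S gives posterior Gamma(α+S, β+n).
So α = 79 − 69 = 10 and β = 25 − 10 = 15.

Gamma(shape=10, rate=15)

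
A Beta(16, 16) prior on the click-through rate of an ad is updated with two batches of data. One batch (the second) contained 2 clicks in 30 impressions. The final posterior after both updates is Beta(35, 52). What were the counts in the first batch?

Sequential conjugate updates are equivalent to a single update on the pooled data, so total successes = posterior α − prior α and total failures = posterior β − prior β.
Total across both batches: 35−16=19 clicks, 52−16=36 non-clicks.
Subtract the second batch: 19−2=17 clicks and 36−28=8 non-clicks.

17 clicks and 8 non-clicks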